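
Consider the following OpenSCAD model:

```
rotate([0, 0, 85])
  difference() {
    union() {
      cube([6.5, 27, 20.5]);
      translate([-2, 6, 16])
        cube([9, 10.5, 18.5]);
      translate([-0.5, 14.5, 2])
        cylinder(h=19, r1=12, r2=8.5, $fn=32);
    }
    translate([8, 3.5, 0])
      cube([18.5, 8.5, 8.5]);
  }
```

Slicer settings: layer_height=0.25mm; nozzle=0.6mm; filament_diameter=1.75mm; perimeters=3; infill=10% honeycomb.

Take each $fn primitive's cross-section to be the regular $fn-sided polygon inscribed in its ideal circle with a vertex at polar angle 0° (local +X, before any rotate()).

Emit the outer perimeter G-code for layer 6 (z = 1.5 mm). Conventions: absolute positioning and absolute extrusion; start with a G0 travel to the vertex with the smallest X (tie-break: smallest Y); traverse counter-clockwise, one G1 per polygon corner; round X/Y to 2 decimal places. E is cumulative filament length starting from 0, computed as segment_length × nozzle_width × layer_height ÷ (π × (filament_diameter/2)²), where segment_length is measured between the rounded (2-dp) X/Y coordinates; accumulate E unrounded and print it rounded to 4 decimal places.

At z = 1.5 mm: the cube is present — its section is the full 6.5×27 rectangle; the cube at (-2, 6) does not reach this height (z outside [16, 34.5]); the cone at (-0.5, 14.5) is absent (z outside [2, 21]); Merging all regions: only the 6.5×27 cube is present, so the union is just that shape — 1 connected region; the cube at (8, 3.5) (footprint 18.5×8.5) is included at this height; After the difference (first − rest): starting from the result so far, the 18.5×8.5 cube at (8, 3.5) misses the remaining region (no effect) — 1 connected region; (whole slice rotated 85° about Z — lengths, areas and connectivity unchanged). The outline is a single polygon with 4 vertices. Extrusion per mm of travel: 0.6 × 0.25 / (π × 0.875²) = 0.062363. Accumulating E over each segment gives final E = 4.1792.

G0 X-26.90 Y2.35 Z1.50
G1 X0.00 Y0.00 E1.6839
G1 X0.57 Y6.48 E2.0896
G1 X-26.33 Y8.83 E3.7736
G1 X-26.90 Y2.35 E4.1792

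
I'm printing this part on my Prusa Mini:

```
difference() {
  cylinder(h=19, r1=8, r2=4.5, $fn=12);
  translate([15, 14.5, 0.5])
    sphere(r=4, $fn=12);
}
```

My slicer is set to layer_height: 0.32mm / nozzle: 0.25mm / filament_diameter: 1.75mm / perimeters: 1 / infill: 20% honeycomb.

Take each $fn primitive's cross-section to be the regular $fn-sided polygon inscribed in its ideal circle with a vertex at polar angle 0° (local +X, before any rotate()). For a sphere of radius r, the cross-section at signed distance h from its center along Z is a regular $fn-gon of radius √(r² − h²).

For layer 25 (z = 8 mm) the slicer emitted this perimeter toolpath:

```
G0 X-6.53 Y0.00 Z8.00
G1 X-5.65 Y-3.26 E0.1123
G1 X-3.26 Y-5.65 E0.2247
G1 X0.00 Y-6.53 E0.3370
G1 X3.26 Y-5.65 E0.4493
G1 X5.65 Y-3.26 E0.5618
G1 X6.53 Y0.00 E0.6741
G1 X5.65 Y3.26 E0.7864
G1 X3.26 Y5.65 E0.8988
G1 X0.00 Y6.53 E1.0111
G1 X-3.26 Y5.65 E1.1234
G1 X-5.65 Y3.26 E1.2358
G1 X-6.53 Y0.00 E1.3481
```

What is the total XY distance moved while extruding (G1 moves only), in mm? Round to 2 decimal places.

Sum the Euclidean lengths of each G1 segment: total = 40.53 mm.

40.53 mm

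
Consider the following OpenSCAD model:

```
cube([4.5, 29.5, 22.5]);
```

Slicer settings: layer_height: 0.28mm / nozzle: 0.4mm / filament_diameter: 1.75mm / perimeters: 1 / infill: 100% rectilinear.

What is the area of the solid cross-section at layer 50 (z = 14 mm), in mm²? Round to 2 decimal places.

At z = 14 mm: the cube is present — its section is the full 4.5×29.5 rectangle (area 132.75 mm²). Overall, the cross-section is a single solid region. Net area = 132.75 mm².

132.75 mm²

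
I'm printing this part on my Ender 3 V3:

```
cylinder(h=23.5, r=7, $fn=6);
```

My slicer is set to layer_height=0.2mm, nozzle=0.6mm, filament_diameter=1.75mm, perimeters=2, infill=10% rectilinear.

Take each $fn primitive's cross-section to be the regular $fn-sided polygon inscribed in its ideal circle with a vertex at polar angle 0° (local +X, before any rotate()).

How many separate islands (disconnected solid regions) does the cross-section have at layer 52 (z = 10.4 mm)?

1

At z = 10.4 mm: the r=7 cylinder gives a regular 6-gon of circumradius 7 (constant along its height). Overall, the cross-section is a single solid region. Island count = 1.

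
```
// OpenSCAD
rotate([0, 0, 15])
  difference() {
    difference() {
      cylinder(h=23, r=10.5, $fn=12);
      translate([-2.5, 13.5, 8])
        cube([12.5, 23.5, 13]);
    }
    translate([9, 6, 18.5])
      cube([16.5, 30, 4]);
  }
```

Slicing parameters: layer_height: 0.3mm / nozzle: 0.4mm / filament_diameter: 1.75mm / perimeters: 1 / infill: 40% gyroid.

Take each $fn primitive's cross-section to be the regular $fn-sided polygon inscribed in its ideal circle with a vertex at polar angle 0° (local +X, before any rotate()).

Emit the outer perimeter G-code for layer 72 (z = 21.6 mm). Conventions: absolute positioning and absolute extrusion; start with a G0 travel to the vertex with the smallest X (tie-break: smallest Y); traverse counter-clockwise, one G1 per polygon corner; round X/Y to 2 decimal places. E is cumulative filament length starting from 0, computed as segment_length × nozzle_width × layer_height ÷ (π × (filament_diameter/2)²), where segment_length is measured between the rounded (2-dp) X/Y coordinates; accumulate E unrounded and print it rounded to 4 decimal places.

At z = 21.6 mm: the r=10.5 cylinder contributes a regular 12-gon of circumradius 10.5; the cube at (-2.5, 13.5) is absent (z outside [8, 21]); Taking the first minus the rest: none of the subtracted shapes is present at this height, so the r=10.5 cylinder is unchanged — 1 connected region; the 16.5×30 cube at (9, 6) contributes its full rectangle; Subtracting the remaining from the first: starting from the result so far, the 16.5×30 cube at (9, 6) misses the remaining region (no effect) — 1 connected region; (whole slice rotated 15° about Z — lengths, areas and connectivity unchanged). The outline is a single polygon with 12 vertices. Extrusion per mm of travel: 0.4 × 0.3 / (π × 0.875²) = 0.049890. Accumulating E over each segment gives final E = 3.2530.

G0 X-10.14 Y-2.72 Z21.60
G1 X-7.42 Y-7.42 E0.2709
G1 X-2.72 Y-10.14 E0.5418
G1 X2.72 Y-10.14 E0.8132
G1 X7.42 Y-7.42 E1.0842
G1 X10.14 Y-2.72 E1.3551
G1 X10.14 Y2.72 E1.6265
G1 X7.42 Y7.42 E1.8974
G1 X2.72 Y10.14 E2.1683
G1 X-2.72 Y10.14 E2.4397
G1 X-7.42 Y7.42 E2.7106
G1 X-10.14 Y2.72 E2.9816
G1 X-10.14 Y-2.72 E3.2530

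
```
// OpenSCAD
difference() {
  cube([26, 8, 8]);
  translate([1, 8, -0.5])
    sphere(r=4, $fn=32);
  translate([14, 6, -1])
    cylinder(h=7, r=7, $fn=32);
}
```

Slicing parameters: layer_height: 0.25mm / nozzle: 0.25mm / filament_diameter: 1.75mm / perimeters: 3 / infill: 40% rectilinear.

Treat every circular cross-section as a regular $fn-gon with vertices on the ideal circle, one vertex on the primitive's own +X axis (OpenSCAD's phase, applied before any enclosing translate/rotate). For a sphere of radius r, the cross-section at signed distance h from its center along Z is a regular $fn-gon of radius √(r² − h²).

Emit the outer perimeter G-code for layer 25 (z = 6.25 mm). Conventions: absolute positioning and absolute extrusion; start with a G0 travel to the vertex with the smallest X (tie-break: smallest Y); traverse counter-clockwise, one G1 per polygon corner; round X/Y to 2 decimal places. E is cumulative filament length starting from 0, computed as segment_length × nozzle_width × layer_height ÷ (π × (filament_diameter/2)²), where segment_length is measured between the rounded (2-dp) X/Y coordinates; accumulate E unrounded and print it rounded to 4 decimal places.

At z = 6.25 mm: the cube is present — its section is the full 26×8 rectangle; the sphere at (1, 8) does not reach this height (|z−center|=6.750 > r=4); the cylinder at (14, 6) does not reach this height (z outside [-1, 6]); Subtracting the remaining from the first: none of the subtracted shapes is present at this height, so the 26×8 cube is unchanged — 1 connected region. The outline is a single polygon with 4 vertices. Extrusion per mm of travel: 0.25 × 0.25 / (π × 0.875²) = 0.025984. Accumulating E over each segment gives final E = 1.7669.

G0 X0.00 Y0.00 Z6.25
G1 X26.00 Y0.00 E0.6756
G1 X26.00 Y8.00 E0.8835
G1 X0.00 Y8.00 E1.5591
G1 X0.00 Y0.00 E1.7669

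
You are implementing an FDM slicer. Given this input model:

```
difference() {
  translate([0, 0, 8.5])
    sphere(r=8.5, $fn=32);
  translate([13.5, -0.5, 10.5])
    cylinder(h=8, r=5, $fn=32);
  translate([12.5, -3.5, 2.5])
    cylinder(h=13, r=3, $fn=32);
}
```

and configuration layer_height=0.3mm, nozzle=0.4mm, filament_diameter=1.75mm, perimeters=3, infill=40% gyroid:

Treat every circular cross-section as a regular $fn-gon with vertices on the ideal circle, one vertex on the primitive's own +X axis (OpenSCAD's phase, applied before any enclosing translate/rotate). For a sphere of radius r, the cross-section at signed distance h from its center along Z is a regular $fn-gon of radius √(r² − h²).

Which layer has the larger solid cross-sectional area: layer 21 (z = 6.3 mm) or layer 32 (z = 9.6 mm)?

layer 32 (z = 9.6 mm)

Layer 21 (z = 6.3): the sphere: section is a regular 32-gon, circumradius = √(r²−h²) = √(8.5²−2.2²) = 8.210 (area = (32/2)·8.210²·sin(360°/32) = 210.42 mm²); the cylinder at (13.5, -0.5) is absent (z outside [10.5, 18.5]); the r=3 cylinder at (12.5, -3.5) contributes a regular 32-gon of circumradius 3 (area = (32/2)·3.000²·sin(360°/32) = 28.09 mm²); Taking the first minus the rest: starting from the r=8.5 sphere (210.42 mm²), the r=3 cylinder at (12.5, -3.5) misses the remaining region (no effect) — area = 210.42 mm². So its area = 210.42 mm². Layer 32 (z = 9.6): the r=8.5 sphere contributes a regular 32-gon of circumradius √(8.5²−1.1²) = 8.429 (area = (32/2)·8.429²·sin(360°/32) = 221.75 mm²); the cylinder at (13.5, -0.5) is not intersected at this z (z outside [10.5, 18.5]); the cylinder at (12.5, -3.5): section is a regular 32-gon, circumradius r=3 (area = (32/2)·3.000²·sin(360°/32) = 28.09 mm²); After the difference (first − rest): starting from the r=8.5 sphere (221.75 mm²), the r=3 cylinder at (12.5, -3.5) misses the remaining region (no effect) — area = 221.75 mm². So its area = 221.75 mm². Layer 32 is larger (221.75 vs 210.42 mm²).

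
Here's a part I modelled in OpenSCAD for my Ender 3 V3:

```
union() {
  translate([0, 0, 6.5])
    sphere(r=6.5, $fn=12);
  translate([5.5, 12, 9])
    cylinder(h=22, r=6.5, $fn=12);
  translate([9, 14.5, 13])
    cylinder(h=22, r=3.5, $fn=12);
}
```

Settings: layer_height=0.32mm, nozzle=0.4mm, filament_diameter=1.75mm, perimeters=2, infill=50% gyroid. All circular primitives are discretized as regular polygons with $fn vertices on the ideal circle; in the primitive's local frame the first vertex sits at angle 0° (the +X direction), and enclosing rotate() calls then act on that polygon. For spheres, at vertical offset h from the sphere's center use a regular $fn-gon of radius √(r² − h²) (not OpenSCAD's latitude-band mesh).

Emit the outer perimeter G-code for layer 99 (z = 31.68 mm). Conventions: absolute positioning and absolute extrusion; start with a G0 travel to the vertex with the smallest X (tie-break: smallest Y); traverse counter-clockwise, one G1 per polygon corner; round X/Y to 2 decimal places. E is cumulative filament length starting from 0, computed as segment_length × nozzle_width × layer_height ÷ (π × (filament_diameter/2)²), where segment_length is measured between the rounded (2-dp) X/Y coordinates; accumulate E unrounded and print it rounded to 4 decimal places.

G0 X5.50 Y14.50 Z31.68
G1 X5.97 Y12.75 E0.0964
G1 X7.25 Y11.47 E0.1928
G1 X9.00 Y11.00 E0.2892
G1 X10.75 Y11.47 E0.3856
G1 X12.03 Y12.75 E0.4819
G1 X12.50 Y14.50 E0.5784
G1 X12.03 Y16.25 E0.6748
G1 X10.75 Y17.53 E0.7711
G1 X9.00 Y18.00 E0.8676
G1 X7.25 Y17.53 E0.9640
G1 X5.97 Y16.25 E1.0603
G1 X5.50 Y14.50 E1.1568

At z = 31.68 mm: the sphere is absent (|z−center|=25.180 > r=6.5); the cylinder at (5.5, 12) is not intersected at this z (z outside [9, 31]); the r=3.5 cylinder at (9, 14.5) contributes a regular 12-gon of circumradius 3.5; Taking the union: only the r=3.5 cylinder at (9, 14.5) is present, so the union is just that shape — 1 connected region. The outline is a single polygon with 12 vertices. Extrusion per mm of travel: 0.4 × 0.32 / (π × 0.875²) = 0.053216. Accumulating E over each segment gives final E = 1.1568.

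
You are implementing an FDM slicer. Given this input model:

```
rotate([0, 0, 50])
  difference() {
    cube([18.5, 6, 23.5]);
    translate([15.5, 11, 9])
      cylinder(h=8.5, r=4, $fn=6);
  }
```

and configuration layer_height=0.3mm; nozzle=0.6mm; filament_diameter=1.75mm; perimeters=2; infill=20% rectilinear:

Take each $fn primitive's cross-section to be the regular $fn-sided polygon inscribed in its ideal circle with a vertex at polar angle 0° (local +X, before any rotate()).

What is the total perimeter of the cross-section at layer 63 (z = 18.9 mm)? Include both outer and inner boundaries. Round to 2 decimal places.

At z = 18.9 mm: the cube is present — its section is the full 18.5×6 rectangle (perimeter 49.00 mm); the cylinder at (15.5, 11) is not intersected at this z (z outside [9, 17.5]); Taking the first minus the rest: none of the subtracted shapes is present at this height, so the 18.5×6 cube is unchanged — boundary = 49.00 mm; (rotated 50° about Z; rotation is an isometry so areas/perimeters/island counts are preserved). Overall, the cross-section is a single solid region. Total boundary length (outer) = 49.00 mm.

49.00 mm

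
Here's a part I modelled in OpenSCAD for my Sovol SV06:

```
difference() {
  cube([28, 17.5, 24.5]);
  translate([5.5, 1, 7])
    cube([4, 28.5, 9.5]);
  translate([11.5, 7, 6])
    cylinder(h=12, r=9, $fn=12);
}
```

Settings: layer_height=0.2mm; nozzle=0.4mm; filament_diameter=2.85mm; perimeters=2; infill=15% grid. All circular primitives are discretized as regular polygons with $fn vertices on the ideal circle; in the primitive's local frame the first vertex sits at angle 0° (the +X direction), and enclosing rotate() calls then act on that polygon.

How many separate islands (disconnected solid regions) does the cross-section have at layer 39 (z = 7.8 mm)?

At z = 7.8 mm: the cube is present — its section is the full 28×17.5 rectangle; the 4×28.5 cube at (5.5, 1) contributes its full rectangle; the cylinder at (11.5, 7): section is a regular 12-gon, circumradius r=9; After the difference (first − rest): starting from the 28×17.5 cube, the 4×28.5 cube at (5.5, 1) partially overlaps it — only the 66.00 mm² overlap (of its 114.00 mm²) is removed, clipping the outline; the r=9 cylinder at (11.5, 7) partially overlaps it — only the 174.91 mm² overlap (of its 243.00 mm²) is removed, clipping the outline — 2 connected regions. Overall, the cross-section has 2 separate islands. Island count = 2.

2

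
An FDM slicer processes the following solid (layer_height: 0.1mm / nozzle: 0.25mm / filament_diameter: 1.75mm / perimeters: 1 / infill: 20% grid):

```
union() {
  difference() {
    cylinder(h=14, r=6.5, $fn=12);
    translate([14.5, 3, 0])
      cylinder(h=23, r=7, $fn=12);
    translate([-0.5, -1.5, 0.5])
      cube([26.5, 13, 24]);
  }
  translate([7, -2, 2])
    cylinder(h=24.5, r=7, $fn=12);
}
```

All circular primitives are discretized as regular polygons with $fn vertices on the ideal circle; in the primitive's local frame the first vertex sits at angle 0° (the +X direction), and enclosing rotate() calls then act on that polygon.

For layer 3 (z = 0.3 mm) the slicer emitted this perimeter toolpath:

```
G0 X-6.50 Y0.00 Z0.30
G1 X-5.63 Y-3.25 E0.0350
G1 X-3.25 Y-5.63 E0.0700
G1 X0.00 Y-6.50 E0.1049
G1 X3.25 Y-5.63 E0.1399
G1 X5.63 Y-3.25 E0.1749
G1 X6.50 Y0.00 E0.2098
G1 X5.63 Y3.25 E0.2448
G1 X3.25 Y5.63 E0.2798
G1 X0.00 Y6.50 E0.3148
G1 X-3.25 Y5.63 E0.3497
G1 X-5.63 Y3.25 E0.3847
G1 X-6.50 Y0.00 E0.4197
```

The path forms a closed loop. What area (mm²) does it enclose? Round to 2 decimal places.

Apply the shoelace formula to the sequence of (X, Y) vertices; enclosed area = 126.77 mm².

126.77 mm²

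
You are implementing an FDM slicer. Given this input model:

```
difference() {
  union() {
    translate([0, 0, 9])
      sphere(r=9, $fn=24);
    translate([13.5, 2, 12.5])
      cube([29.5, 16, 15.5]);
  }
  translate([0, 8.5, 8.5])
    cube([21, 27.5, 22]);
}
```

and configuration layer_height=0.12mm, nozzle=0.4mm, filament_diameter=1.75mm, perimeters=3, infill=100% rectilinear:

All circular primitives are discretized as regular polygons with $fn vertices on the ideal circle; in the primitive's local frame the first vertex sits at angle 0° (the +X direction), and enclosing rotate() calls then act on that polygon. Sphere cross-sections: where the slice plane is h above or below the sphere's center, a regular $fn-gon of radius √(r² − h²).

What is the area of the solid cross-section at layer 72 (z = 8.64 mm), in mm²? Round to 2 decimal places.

250.34 mm²

At z = 8.64 mm: the r=9 sphere slices to a regular 24-gon of circumradius 8.993 (√(r²−h²) with h=0.36 from center) (area = (24/2)·8.993²·sin(360°/24) = 251.17 mm²); the cube at (13.5, 2) does not reach this height (z outside [12.5, 28]); Combining (union): only the r=9 sphere is present, so the union is just that shape — area = 251.17 mm²; the 21×27.5 cube at (0, 8.5) contributes its full rectangle (area 577.50 mm²); Taking the first minus the rest: starting from that combined region (251.17 mm²), the 21×27.5 cube at (0, 8.5) partially overlaps it — only the 0.83 mm² overlap (of its 577.50 mm²) is removed, clipping the outline — area = 250.34 mm². Overall, the cross-section is a single solid region. Net area = 250.34 mm².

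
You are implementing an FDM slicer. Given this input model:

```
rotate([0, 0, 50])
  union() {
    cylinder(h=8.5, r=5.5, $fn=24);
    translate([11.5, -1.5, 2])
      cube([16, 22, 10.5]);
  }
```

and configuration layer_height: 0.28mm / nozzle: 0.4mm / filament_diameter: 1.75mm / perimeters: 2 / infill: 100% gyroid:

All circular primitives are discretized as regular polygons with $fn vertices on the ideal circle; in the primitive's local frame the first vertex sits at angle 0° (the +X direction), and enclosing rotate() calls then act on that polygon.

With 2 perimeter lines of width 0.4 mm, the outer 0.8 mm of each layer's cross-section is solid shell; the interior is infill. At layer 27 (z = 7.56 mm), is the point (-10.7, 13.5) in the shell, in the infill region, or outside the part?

At z = 7.56 mm: the cylinder: section is a regular 24-gon, circumradius r=5.5; the cube at (11.5, -1.5) is present — its section is the full 16×22 rectangle; Merging all regions: the 2 present regions are separate (no shared area or edge), so areas and boundary lengths simply add and each stays a separate island — 2 connected regions; (rotated 50° about Z; rotation is an isometry so areas/perimeters/island counts are preserved). Overall, the cross-section has 2 separate islands. Undo the 50° rotation: the query point maps to (3.464, 16.874) in the un-rotated model frame. The nearest boundary edge runs (11.50, -1.50)→(11.50, 20.50); distance from the point to it = 8.04 mm. The point is not inside any of the regions above, so it lies outside the cross-section (8.04 mm from the nearest boundary).

outside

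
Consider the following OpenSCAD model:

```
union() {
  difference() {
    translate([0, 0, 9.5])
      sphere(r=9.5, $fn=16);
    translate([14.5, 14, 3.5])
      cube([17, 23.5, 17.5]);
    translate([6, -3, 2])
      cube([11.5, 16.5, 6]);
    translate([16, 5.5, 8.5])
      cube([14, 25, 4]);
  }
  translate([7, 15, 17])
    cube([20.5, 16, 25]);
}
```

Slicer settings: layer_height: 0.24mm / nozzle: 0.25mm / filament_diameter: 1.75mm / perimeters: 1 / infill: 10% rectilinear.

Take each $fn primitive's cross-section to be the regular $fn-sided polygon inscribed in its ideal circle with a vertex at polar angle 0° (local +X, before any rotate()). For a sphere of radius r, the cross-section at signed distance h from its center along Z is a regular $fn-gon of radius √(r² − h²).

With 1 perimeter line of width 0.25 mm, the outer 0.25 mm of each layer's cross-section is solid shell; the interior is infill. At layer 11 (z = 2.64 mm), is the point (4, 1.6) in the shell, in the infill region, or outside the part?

infill

At z = 2.64 mm: the r=9.5 sphere slices to a regular 16-gon of circumradius 6.572 (√(r²−h²) with h=6.86 from center); the cube at (14.5, 14) is not intersected at this z (z outside [3.5, 21]); the 11.5×16.5 cube at (6, -3) contributes its full rectangle; the cube at (16, 5.5) is not intersected at this z (z outside [8.5, 12.5]); After the difference (first − rest): starting from the r=9.5 sphere, the 11.5×16.5 cube at (6, -3) partially overlaps it — only the 1.63 mm² overlap (of its 189.75 mm²) is removed, clipping the outline — 1 connected region; the cube at (7, 15) does not reach this height (z outside [17, 42]); Merging all regions: only the result so far is present, so the union is just that shape — 1 connected region. Overall, the cross-section is a single solid region. The nearest boundary edge runs (6.00, 2.62)→(6.00, -2.62); distance from the point to it = 2.00 mm. The point is inside the cross-section and 2.00 mm from the nearest boundary — more than the 0.25 mm shell width (1 × 0.25), so it's in the infill interior.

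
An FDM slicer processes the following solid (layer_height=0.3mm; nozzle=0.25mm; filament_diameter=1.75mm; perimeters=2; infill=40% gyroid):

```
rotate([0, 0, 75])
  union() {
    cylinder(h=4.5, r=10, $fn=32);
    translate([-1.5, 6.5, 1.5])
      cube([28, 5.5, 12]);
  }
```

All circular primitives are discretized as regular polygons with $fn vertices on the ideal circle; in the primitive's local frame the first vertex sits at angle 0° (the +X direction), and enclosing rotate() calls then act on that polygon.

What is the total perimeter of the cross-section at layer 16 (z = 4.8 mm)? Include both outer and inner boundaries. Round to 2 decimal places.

67.00 mm

At z = 4.8 mm: the cylinder is not intersected at this z (z outside [0, 4.5]); the cube at (-1.5, 6.5) (footprint 28×5.5) is included at this height (perimeter 67.00 mm); Merging all regions: only the 28×5.5 cube at (-1.5, 6.5) is present, so the union is just that shape — boundary = 67.00 mm; (rotated 75° about Z; rotation is an isometry so areas/perimeters/island counts are preserved). Overall, the cross-section is a single solid region. Total boundary length (outer) = 67.00 mm.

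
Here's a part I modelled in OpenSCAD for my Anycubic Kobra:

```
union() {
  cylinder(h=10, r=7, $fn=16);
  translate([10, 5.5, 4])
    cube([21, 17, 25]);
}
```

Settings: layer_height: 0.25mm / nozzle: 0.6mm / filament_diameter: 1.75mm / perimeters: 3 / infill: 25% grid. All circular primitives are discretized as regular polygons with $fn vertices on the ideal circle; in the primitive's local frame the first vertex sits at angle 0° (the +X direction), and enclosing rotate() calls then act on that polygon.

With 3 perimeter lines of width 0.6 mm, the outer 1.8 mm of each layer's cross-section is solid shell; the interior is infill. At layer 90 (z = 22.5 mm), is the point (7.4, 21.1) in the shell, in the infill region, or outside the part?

outside

At z = 22.5 mm: the cylinder is not intersected at this z (z outside [0, 10]); the cube at (10, 5.5) (footprint 21×17) is included at this height; Taking the union: only the 21×17 cube at (10, 5.5) is present, so the union is just that shape — 1 connected region. Overall, the cross-section is a single solid region. The nearest boundary edge runs (10.00, 22.50)→(10.00, 5.50); distance from the point to it = 2.60 mm. The point is not inside any of the regions above, so it lies outside the cross-section (2.60 mm from the nearest boundary).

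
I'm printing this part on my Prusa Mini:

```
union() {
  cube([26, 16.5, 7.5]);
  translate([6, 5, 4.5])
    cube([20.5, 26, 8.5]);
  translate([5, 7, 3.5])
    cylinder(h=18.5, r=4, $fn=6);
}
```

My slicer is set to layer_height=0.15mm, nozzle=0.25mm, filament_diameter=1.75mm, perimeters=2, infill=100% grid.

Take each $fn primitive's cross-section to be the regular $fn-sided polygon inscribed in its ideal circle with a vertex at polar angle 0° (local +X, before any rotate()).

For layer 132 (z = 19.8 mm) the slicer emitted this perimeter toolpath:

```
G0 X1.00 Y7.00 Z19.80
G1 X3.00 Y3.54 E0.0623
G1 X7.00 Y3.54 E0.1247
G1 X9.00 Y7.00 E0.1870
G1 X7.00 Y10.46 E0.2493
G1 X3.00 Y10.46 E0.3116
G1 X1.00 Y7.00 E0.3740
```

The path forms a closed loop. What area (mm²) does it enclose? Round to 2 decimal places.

41.52 mm²

Apply the shoelace formula to the sequence of (X, Y) vertices; enclosed area = 41.52 mm².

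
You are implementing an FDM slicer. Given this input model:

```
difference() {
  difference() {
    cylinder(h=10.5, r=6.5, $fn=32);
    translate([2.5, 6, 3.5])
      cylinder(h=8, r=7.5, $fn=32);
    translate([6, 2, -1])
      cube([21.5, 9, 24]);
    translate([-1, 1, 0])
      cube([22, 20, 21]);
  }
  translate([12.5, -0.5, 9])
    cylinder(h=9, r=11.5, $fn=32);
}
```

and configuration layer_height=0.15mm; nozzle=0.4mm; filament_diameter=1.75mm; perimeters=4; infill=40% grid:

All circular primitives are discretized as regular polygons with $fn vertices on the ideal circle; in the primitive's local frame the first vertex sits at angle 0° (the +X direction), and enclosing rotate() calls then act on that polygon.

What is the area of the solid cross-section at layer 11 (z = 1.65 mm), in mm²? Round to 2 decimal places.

99.91 mm²

At z = 1.65 mm: the r=6.5 cylinder gives a regular 32-gon of circumradius 6.5 (constant along its height) (area = (32/2)·6.500²·sin(360°/32) = 131.88 mm²); the cylinder at (2.5, 6) does not reach this height (z outside [3.5, 11.5]); the 21.5×9 cube at (6, 2) contributes its full rectangle (area 193.50 mm²); the cube at (-1, 1) is present — its section is the full 22×20 rectangle (area 440.00 mm²); Taking the first minus the rest: starting from the r=6.5 cylinder (131.88 mm²), the 21.5×9 cube at (6, 2) partially overlaps it — only the 0.04 mm² overlap (of its 193.50 mm²) is removed, clipping the outline; the 22×20 cube at (-1, 1) partially overlaps it — only the 31.93 mm² overlap (of its 440.00 mm²) is removed, clipping the outline — area = 99.91 mm²; the cylinder at (12.5, -0.5) is not intersected at this z (z outside [9, 18]); After the difference (first − rest): none of the subtracted shapes is present at this height, so the result so far is unchanged — area = 99.91 mm². Overall, the cross-section is a single solid region. Net area = 99.91 mm².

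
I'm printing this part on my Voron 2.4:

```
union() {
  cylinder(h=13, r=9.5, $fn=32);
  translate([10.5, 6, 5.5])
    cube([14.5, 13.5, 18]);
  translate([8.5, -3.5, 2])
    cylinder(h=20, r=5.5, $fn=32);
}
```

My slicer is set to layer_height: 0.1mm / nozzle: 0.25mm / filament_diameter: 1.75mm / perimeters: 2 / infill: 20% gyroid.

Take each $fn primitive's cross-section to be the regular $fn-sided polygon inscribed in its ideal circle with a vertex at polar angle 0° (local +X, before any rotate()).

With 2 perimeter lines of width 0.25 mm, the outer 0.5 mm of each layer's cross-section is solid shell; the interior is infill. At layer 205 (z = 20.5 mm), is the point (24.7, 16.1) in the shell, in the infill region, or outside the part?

shell

At z = 20.5 mm: the cylinder is not intersected at this z (z outside [0, 13]); the cube at (10.5, 6) is present — its section is the full 14.5×13.5 rectangle; the r=5.5 cylinder at (8.5, -3.5) contributes a regular 32-gon of circumradius 5.5; Combining (union): the 2 present regions are separate (no shared area or edge), so areas and boundary lengths simply add and each stays a separate island — 2 connected regions. Overall, the cross-section has 2 separate islands. The nearest boundary edge runs (25.00, 19.50)→(25.00, 6.00); distance from the point to it = 0.30 mm. (Shell/infill is judged within the island containing the point — the largest one.) The point is inside the cross-section, 0.30 mm from the nearest boundary — within the 0.5 mm shell band (2 × 0.25).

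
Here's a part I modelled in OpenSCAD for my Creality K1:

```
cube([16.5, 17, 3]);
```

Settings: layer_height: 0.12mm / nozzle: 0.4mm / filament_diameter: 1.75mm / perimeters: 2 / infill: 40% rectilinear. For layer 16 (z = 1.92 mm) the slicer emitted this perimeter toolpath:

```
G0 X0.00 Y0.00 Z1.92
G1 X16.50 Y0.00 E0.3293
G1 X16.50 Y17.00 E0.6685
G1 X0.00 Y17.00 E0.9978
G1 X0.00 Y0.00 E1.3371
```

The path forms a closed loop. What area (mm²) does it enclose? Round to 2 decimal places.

280.50 mm²

Apply the shoelace formula to the sequence of (X, Y) vertices; enclosed area = 280.50 mm².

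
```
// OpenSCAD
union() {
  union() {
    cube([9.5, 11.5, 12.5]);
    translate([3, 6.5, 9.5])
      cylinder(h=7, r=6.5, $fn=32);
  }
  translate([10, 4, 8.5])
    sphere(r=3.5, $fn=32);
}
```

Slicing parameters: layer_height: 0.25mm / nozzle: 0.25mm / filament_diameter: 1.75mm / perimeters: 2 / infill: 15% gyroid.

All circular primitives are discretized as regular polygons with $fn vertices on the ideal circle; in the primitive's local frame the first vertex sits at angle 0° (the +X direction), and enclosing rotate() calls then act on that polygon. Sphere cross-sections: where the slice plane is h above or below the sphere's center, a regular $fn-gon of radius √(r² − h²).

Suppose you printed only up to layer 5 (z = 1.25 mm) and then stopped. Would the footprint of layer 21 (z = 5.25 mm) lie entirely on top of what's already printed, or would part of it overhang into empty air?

Compare the two slices. At z = 1.25: the cube (footprint 9.5×11.5) is included at this height (area 109.25 mm²); the cylinder at (3, 6.5) is absent (z outside [9.5, 16.5]); Combining (union): only the 9.5×11.5 cube is present, so the union is just that shape — area = 109.25 mm²; the sphere at (10, 4) is not intersected at this z (|z−center|=7.250 > r=3.5); Merging all regions: only that combined region is present, so the union is just that shape — area = 109.25 mm². At z = 5.25: the cube (footprint 9.5×11.5) is included at this height (area 109.25 mm²); the cylinder at (3, 6.5) does not reach this height (z outside [9.5, 16.5]); Merging all regions: only the 9.5×11.5 cube is present, so the union is just that shape — area = 109.25 mm²; the r=3.5 sphere at (10, 4) slices to a regular 32-gon of circumradius 1.299 (√(r²−h²) with h=3.25 from center) (area = (32/2)·1.299²·sin(360°/32) = 5.27 mm²); Taking the union: the regions partially overlap — summed areas 114.52 mm² minus the doubly-counted overlap 1.37 mm² gives 113.15 mm² — area = 113.15 mm². Checking containment: at z = 5.25 the cross-section extends beyond the z = 1.25 cross-section by about 3.90 mm².

part overhangs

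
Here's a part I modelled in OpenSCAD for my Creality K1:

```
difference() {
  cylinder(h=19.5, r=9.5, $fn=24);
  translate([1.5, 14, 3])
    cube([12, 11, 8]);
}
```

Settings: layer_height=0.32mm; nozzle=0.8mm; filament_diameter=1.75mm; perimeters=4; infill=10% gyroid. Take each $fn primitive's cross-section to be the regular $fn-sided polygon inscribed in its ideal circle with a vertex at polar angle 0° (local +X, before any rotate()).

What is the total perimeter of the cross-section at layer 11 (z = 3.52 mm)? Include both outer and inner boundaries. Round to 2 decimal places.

59.52 mm

At z = 3.52 mm: the r=9.5 cylinder gives a regular 24-gon of circumradius 9.5 (constant along its height) (perimeter = 2·24·9.500·sin(180°/24) = 59.52 mm); the cube at (1.5, 14) is present — its section is the full 12×11 rectangle (perimeter 46.00 mm); Taking the first minus the rest: starting from the r=9.5 cylinder, the 12×11 cube at (1.5, 14) misses the remaining region (no effect) — boundary = 59.52 mm. Overall, the cross-section is a single solid region. Total boundary length (outer) = 59.52 mm.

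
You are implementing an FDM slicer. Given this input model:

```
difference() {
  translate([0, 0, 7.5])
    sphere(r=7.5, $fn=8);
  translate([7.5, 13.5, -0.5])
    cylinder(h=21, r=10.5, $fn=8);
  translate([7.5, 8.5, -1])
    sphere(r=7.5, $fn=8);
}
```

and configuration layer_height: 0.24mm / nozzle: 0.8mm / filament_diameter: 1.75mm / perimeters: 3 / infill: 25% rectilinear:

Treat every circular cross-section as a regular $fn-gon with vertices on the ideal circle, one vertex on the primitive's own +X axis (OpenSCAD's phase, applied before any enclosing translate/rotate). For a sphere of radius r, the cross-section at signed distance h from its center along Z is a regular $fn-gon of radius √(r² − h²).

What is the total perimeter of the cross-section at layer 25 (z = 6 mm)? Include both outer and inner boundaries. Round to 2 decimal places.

At z = 6 mm: the sphere: section is a regular 8-gon, circumradius = √(r²−h²) = √(7.5²−1.5²) = 7.348 (perimeter = 2·8·7.348·sin(180°/8) = 44.99 mm); the r=10.5 cylinder at (7.5, 13.5) gives a regular 8-gon of circumradius 10.5 (constant along its height) (perimeter = 2·8·10.500·sin(180°/8) = 64.29 mm); the r=7.5 sphere at (7.5, 8.5) contributes a regular 8-gon of circumradius √(7.5²−7²) = 2.693 (perimeter = 2·8·2.693·sin(180°/8) = 16.49 mm); After the difference (first − rest): starting from the r=7.5 sphere, the r=10.5 cylinder at (7.5, 13.5) partially overlaps it — only the 7.04 mm² overlap (of its 311.83 mm²) is removed, clipping the outline; the r=7.5 sphere at (7.5, 8.5) misses the remaining region (no effect) — boundary = 44.75 mm. Overall, the cross-section is a single solid region. Total boundary length (outer) = 44.75 mm.

44.75 mm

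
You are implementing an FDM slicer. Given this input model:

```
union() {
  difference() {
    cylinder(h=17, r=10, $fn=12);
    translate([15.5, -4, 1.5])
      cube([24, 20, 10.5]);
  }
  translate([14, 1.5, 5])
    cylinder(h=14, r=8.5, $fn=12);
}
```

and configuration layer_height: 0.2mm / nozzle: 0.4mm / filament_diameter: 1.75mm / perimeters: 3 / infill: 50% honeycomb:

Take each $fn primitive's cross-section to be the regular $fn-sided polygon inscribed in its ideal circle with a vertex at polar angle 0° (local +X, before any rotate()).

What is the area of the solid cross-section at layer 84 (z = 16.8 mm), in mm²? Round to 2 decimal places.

485.87 mm²

At z = 16.8 mm: the cylinder: section is a regular 12-gon, circumradius r=10 (area = (12/2)·10.000²·sin(360°/12) = 300.00 mm²); the cube at (15.5, -4) does not reach this height (z outside [1.5, 12]); Subtracting the remaining from the first: none of the subtracted shapes is present at this height, so the r=10 cylinder is unchanged — area = 300.00 mm²; the r=8.5 cylinder at (14, 1.5) gives a regular 12-gon of circumradius 8.5 (constant along its height) (area = (12/2)·8.500²·sin(360°/12) = 216.75 mm²); Combining (union): the regions partially overlap — summed areas 516.75 mm² minus the doubly-counted overlap 30.88 mm² gives 485.87 mm² — area = 485.87 mm². Overall, the cross-section is a single solid region. Net area = 485.87 mm².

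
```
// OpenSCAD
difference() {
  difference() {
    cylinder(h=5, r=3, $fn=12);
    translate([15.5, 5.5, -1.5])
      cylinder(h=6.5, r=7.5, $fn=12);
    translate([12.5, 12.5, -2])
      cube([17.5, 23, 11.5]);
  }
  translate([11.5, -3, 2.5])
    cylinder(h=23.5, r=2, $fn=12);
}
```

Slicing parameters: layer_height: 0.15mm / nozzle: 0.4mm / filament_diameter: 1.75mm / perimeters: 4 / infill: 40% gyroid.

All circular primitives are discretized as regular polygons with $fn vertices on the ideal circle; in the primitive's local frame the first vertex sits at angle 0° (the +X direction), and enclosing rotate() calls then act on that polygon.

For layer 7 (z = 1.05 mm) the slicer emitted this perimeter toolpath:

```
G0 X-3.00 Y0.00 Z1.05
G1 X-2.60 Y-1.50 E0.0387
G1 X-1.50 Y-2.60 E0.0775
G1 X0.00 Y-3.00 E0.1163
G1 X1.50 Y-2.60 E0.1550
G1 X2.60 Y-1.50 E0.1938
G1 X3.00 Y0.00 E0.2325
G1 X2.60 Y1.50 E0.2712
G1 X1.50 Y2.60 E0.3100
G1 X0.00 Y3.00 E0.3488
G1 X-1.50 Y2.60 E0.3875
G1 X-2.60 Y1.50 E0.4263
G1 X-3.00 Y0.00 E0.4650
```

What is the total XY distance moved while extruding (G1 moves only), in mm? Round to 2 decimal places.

18.64 mm

Sum the Euclidean lengths of each G1 segment: total = 18.64 mm.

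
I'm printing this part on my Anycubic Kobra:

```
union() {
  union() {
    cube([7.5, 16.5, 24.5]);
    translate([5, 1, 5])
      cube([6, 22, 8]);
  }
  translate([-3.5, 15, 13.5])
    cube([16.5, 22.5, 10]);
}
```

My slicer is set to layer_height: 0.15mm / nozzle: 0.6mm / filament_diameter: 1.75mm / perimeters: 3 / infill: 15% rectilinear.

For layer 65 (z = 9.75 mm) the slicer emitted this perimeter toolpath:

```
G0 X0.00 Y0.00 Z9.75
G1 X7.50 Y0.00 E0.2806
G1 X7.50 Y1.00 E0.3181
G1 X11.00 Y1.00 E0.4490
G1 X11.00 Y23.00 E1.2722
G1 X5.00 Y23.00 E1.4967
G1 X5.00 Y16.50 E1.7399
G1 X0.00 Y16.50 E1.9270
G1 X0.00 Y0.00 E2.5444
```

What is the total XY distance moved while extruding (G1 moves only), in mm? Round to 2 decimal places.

Sum the Euclidean lengths of each G1 segment: total = 68.00 mm.

68.00 mm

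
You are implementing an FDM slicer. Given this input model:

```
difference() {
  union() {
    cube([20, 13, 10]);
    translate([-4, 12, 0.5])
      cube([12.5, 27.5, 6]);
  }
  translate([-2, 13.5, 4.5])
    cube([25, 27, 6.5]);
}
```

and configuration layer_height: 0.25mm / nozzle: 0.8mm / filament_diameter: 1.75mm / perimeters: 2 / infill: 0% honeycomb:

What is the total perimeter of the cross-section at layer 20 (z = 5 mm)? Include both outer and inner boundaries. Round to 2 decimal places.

127.00 mm

At z = 5 mm: the cube is present — its section is the full 20×13 rectangle (perimeter 66.00 mm); the cube at (-4, 12) (footprint 12.5×27.5) is included at this height (perimeter 80.00 mm); Taking the union: the regions partially overlap (shared area 8.50 mm²), so the edge portions inside another operand are dropped and the merged outline is re-measured after clipping — boundary = 127.00 mm; the 25×27 cube at (-2, 13.5) contributes its full rectangle (perimeter 104.00 mm); Subtracting the remaining from the first: starting from the result so far, the 25×27 cube at (-2, 13.5) partially overlaps it — only the 273.00 mm² overlap (of its 675.00 mm²) is removed, clipping the outline — boundary = 127.00 mm. Overall, the cross-section is a single solid region. Total boundary length (outer) = 127.00 mm.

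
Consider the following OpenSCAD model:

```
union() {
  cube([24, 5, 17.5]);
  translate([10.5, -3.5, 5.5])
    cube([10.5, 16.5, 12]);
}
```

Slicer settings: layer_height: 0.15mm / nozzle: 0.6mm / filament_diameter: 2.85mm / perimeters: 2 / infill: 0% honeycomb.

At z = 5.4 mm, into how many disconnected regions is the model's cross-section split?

1

At z = 5.4 mm: the cube is present — its section is the full 24×5 rectangle; the cube at (10.5, -3.5) does not reach this height (z outside [5.5, 17.5]); Taking the union: only the 24×5 cube is present, so the union is just that shape — 1 connected region. The result has 1 disconnected region.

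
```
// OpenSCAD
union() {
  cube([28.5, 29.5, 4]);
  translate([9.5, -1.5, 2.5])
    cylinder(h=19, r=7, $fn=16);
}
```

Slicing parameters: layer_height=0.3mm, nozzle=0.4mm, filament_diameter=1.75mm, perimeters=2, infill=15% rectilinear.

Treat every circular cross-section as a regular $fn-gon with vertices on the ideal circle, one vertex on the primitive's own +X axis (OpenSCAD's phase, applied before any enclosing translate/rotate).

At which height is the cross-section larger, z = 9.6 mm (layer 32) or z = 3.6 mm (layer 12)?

Layer 32 (z = 9.6): the cube does not reach this height (z outside [0, 4]); the r=7 cylinder at (9.5, -1.5) contributes a regular 16-gon of circumradius 7 (area = (16/2)·7.000²·sin(360°/16) = 150.01 mm²); Merging all regions: only the r=7 cylinder at (9.5, -1.5) is present, so the union is just that shape — area = 150.01 mm². So its area = 150.01 mm². Layer 12 (z = 3.6): the cube is present — its section is the full 28.5×29.5 rectangle (area 840.75 mm²); the cylinder at (9.5, -1.5): section is a regular 16-gon, circumradius r=7 (area = (16/2)·7.000²·sin(360°/16) = 150.01 mm²); Merging all regions: the regions partially overlap — summed areas 990.76 mm² minus the doubly-counted overlap 54.45 mm² gives 936.31 mm² — area = 936.31 mm². So its area = 936.31 mm². Layer 12 is larger (936.31 vs 150.01 mm²).

layer 12 (z = 3.6 mm)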